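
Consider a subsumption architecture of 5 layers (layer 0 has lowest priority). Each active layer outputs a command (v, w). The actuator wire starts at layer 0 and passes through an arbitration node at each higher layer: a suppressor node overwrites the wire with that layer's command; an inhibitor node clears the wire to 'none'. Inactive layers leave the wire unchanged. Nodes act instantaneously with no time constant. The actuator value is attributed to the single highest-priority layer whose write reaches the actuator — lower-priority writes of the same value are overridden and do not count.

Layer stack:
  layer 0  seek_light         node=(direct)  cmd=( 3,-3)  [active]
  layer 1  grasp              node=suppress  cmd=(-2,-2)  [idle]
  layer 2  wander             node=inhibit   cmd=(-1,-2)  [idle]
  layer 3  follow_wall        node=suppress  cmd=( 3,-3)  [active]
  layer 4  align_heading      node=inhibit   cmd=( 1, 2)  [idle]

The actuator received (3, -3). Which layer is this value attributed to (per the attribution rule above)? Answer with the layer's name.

follow_wall

L0 seek_light: active, feeds wire = (3, -3)
L1 grasp: idle → wire stays (3, -3)
L2 wander: idle → wire stays (3, -3)
L3 follow_wall: active, suppressor → wire = (3, -3)
L4 align_heading: idle → wire stays (3, -3)
actuator = (3, -3)
last writer: layer 3 = follow_wall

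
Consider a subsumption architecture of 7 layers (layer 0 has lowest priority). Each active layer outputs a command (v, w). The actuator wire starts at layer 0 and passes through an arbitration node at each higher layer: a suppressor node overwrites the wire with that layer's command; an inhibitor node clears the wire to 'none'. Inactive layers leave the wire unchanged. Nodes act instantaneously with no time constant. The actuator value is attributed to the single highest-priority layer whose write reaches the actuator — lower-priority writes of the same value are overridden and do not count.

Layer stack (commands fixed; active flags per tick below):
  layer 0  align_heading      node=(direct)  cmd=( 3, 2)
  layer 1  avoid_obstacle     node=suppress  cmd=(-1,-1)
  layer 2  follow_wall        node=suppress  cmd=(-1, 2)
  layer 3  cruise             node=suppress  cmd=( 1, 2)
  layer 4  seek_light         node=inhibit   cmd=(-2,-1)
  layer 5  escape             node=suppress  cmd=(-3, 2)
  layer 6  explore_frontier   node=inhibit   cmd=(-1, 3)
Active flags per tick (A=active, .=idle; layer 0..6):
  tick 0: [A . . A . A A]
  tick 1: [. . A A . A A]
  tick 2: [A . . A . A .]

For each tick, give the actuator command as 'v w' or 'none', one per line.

tick 0:
  [0] align_heading on; wire := (3, 2)
  [1] avoid_obstacle off; pass (3, 2)
  [2] follow_wall off; pass (3, 2)
  [3] cruise on (suppress); wire := (1, 2)
  [4] seek_light off; pass (1, 2)
  [5] escape on (suppress); wire := (-3, 2)
  [6] explore_frontier on (inhibit); wire := none
  output none
tick 1:
  [0] align_heading off; wire := none
  [1] avoid_obstacle off; pass none
  [2] follow_wall on (suppress); wire := (-1, 2)
  [3] cruise on (suppress); wire := (1, 2)
  [4] seek_light off; pass (1, 2)
  [5] escape on (suppress); wire := (-3, 2)
  [6] explore_frontier on (inhibit); wire := none
  output none
tick 2:
  [0] align_heading on; wire := (3, 2)
  [1] avoid_obstacle off; pass (3, 2)
  [2] follow_wall off; pass (3, 2)
  [3] cruise on (suppress); wire := (1, 2)
  [4] seek_light off; pass (1, 2)
  [5] escape on (suppress); wire := (-3, 2)
  [6] explore_frontier off; pass (-3, 2)
  output (-3, 2)

none
none
-3 2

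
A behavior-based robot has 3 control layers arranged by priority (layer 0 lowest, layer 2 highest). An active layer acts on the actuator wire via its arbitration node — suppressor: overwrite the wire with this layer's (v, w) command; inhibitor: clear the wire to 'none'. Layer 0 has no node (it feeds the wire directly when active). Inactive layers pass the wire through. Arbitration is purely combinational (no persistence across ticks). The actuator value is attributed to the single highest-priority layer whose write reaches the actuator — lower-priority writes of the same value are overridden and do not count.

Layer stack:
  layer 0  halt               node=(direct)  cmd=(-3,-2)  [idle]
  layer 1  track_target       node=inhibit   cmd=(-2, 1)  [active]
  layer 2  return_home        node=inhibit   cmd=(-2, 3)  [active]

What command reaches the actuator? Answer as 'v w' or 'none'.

layer 0 (halt) idle — none
layer 1 (track_target) active — inhibits: none
layer 2 (return_home) active — inhibits: none
→ actuator none

none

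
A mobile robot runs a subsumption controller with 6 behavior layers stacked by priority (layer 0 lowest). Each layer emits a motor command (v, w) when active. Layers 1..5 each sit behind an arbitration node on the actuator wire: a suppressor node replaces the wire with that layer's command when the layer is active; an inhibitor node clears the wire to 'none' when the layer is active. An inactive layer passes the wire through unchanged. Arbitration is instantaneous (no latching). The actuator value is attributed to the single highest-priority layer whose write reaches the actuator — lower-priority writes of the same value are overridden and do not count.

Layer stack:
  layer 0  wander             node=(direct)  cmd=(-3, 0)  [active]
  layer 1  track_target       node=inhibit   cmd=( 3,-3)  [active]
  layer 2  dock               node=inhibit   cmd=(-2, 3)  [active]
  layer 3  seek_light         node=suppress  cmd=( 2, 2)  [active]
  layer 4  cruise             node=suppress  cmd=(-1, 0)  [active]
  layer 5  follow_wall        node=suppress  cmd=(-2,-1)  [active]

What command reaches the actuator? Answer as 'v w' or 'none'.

-2 -1

L0 wander: active, feeds wire = (-3, 0)
L1 track_target: active, inhibitor → wire = none
L2 dock: active, inhibitor → wire = none
L3 seek_light: active, suppressor → wire = (2, 2)
L4 cruise: active, suppressor → wire = (-1, 0)
L5 follow_wall: active, suppressor → wire = (-2, -1)
actuator = (-2, -1)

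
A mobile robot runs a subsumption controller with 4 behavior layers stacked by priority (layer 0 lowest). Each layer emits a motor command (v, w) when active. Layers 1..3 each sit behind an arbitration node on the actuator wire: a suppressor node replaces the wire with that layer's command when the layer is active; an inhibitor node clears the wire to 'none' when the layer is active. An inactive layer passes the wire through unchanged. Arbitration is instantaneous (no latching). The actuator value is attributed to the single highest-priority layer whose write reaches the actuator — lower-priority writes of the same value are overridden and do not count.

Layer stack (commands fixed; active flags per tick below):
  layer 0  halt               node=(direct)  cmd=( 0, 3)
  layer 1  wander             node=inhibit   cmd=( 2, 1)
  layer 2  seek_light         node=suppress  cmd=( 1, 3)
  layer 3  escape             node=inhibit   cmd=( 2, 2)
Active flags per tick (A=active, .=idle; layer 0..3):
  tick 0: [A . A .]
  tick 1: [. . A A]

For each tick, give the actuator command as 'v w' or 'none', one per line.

tick 0:
  [0] halt on; wire := (0, 3)
  [1] wander off; pass (0, 3)
  [2] seek_light on (suppress); wire := (1, 3)
  [3] escape off; pass (1, 3)
  output (1, 3)
tick 1:
  [0] halt off; wire := none
  [1] wander off; pass none
  [2] seek_light on (suppress); wire := (1, 3)
  [3] escape on (inhibit); wire := none
  output none

1 3
none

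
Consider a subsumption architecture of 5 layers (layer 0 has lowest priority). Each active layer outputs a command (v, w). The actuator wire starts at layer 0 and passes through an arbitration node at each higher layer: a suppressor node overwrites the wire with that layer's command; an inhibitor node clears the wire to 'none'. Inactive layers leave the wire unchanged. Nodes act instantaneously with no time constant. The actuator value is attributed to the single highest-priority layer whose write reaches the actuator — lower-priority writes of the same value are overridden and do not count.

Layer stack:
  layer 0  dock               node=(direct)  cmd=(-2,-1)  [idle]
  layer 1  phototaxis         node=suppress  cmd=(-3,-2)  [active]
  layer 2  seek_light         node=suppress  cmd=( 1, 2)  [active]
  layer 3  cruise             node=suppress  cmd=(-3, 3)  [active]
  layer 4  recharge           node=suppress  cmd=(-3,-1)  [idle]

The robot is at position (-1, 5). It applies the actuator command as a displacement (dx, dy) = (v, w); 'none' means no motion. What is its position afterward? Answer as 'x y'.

-4 8

[0] dock off; wire := none
[1] phototaxis on (suppress); wire := (-3, -2)
[2] seek_light on (suppress); wire := (1, 2)
[3] cruise on (suppress); wire := (-3, 3)
[4] recharge off; pass (-3, 3)
output (-3, 3)
position: (-1, 5) + (-3, 3) = (-4, 8)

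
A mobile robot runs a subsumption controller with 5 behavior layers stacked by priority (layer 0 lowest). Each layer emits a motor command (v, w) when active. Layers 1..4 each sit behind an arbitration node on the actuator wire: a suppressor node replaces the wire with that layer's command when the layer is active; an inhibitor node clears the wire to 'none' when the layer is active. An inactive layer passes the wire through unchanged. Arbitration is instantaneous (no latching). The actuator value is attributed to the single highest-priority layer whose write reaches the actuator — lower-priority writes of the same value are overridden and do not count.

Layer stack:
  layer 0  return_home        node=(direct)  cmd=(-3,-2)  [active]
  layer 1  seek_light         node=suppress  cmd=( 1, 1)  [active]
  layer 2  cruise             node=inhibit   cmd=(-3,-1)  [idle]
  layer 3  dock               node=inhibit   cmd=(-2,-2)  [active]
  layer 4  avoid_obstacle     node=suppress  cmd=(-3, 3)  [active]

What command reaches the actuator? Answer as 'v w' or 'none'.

layer 0 (return_home) active — direct: (-3, -2)
layer 1 (seek_light) active — suppresses: (1, 1)
layer 2 (cruise) idle — unchanged: (1, 1)
layer 3 (dock) active — inhibits: none
layer 4 (avoid_obstacle) active — suppresses: (-3, 3)
→ actuator (-3, 3)

-3 3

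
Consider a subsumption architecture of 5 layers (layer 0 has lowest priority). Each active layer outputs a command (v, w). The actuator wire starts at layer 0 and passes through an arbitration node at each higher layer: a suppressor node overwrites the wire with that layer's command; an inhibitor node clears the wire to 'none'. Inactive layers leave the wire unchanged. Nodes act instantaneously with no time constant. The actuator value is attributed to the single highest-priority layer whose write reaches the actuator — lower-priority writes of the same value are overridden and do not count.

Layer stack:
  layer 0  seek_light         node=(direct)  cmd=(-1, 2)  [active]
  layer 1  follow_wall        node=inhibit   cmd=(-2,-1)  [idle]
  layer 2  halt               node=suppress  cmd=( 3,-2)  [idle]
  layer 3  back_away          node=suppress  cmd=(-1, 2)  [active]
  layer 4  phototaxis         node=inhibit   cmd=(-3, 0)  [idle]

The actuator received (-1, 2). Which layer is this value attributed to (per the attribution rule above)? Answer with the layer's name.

back_away

layer 0 (seek_light) active — direct: (-1, 2)
layer 1 (follow_wall) idle — unchanged: (-1, 2)
layer 2 (halt) idle — unchanged: (-1, 2)
layer 3 (back_away) active — suppresses: (-1, 2)
layer 4 (phototaxis) idle — unchanged: (-1, 2)
→ actuator (-1, 2)
last writer: layer 3 = back_away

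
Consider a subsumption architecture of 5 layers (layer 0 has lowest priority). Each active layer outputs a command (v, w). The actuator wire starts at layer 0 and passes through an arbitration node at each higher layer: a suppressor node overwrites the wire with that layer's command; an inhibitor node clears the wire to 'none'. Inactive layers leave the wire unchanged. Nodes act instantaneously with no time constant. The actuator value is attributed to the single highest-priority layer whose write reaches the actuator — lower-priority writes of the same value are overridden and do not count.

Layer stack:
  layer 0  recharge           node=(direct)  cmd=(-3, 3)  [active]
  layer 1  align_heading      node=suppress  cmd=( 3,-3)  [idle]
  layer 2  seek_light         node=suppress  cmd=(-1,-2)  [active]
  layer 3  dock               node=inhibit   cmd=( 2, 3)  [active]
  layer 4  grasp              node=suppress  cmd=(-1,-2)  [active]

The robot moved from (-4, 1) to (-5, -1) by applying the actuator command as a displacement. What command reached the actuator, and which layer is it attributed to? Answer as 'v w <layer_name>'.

-1 -2 grasp

displacement = (-5, -1) − (-4, 1) = (-1, -2)
L0 recharge: active, feeds wire = (-3, 3)
L1 align_heading: idle → wire stays (-3, 3)
L2 seek_light: active, suppressor → wire = (-1, -2)
L3 dock: active, inhibitor → wire = none
L4 grasp: active, suppressor → wire = (-1, -2)
actuator = (-1, -2) — from layer 4 (grasp)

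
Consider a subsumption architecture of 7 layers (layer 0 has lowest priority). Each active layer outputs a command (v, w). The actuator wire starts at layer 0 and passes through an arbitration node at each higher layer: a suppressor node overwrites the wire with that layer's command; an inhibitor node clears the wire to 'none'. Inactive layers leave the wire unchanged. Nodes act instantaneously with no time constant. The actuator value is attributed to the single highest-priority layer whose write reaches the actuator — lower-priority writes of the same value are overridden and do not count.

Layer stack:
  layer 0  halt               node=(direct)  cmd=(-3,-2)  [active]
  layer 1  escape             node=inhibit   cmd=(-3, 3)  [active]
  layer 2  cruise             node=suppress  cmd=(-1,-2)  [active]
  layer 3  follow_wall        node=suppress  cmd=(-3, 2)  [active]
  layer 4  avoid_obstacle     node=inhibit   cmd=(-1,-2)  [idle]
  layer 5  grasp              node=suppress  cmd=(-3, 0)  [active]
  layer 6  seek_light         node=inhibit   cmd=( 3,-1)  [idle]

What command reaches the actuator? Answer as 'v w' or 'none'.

L0 halt: active, feeds wire = (-3, -2)
L1 escape: active, inhibitor → wire = none
L2 cruise: active, suppressor → wire = (-1, -2)
L3 follow_wall: active, suppressor → wire = (-3, 2)
L4 avoid_obstacle: idle → wire stays (-3, 2)
L5 grasp: active, suppressor → wire = (-3, 0)
L6 seek_light: idle → wire stays (-3, 0)
actuator = (-3, 0)

-3 0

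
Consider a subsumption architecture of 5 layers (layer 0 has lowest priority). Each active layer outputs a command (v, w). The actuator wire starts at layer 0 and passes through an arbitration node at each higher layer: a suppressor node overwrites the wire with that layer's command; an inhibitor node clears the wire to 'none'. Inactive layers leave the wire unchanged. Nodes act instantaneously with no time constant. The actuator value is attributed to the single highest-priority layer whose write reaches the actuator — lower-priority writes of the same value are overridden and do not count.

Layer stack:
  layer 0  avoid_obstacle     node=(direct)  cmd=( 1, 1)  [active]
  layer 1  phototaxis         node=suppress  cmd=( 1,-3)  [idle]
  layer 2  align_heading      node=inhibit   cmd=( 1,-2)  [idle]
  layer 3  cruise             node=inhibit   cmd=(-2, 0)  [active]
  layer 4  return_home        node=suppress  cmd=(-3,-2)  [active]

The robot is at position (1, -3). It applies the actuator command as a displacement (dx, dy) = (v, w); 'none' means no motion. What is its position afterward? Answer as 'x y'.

-2 -5

L0 avoid_obstacle: active, feeds wire = (1, 1)
L1 phototaxis: idle → wire stays (1, 1)
L2 align_heading: idle → wire stays (1, 1)
L3 cruise: active, inhibitor → wire = none
L4 return_home: active, suppressor → wire = (-3, -2)
actuator = (-3, -2)
position: (1, -3) + (-3, -2) = (-2, -5)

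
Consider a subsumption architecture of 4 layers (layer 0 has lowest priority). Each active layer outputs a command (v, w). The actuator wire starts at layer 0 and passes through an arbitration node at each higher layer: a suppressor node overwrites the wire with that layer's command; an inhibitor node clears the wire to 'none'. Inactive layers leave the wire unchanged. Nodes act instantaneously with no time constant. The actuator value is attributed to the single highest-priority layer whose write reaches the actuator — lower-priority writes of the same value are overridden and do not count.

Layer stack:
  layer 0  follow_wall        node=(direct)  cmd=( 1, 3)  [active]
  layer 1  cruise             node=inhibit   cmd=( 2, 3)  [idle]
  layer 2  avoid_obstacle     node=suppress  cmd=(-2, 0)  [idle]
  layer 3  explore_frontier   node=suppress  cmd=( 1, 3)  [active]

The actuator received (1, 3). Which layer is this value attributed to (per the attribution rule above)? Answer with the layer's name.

L0 follow_wall: active, feeds wire = (1, 3)
L1 cruise: idle → wire stays (1, 3)
L2 avoid_obstacle: idle → wire stays (1, 3)
L3 explore_frontier: active, suppressor → wire = (1, 3)
actuator = (1, 3)
last writer: layer 3 = explore_frontier

explore_frontier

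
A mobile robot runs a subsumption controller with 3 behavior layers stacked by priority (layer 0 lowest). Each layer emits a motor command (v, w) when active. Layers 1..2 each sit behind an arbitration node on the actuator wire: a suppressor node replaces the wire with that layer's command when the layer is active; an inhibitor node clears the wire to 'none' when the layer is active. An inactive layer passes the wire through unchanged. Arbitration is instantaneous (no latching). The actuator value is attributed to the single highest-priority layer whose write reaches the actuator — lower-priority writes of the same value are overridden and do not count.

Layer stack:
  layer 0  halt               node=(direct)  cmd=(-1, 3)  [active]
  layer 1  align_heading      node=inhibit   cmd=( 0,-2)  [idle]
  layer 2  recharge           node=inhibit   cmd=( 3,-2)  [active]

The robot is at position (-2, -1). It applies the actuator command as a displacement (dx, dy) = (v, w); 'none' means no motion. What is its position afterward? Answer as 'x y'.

-2 -1

layer 0 (halt) active — direct: (-1, 3)
layer 1 (align_heading) idle — unchanged: (-1, 3)
layer 2 (recharge) active — inhibits: none
→ actuator none
position: (-2, -1) + none = (-2, -1)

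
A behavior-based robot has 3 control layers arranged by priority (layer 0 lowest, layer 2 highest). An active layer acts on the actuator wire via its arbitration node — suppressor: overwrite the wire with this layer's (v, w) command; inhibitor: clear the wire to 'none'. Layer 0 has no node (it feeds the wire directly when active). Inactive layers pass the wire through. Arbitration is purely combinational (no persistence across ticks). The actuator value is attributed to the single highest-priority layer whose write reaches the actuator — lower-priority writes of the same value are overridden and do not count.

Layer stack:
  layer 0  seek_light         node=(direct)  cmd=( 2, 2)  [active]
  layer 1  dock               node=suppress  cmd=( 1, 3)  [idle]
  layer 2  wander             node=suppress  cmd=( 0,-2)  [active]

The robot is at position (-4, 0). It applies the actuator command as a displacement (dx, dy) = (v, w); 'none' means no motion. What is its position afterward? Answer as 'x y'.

-4 -2

[0] seek_light on; wire := (2, 2)
[1] dock off; pass (2, 2)
[2] wander on (suppress); wire := (0, -2)
output (0, -2)
position: (-4, 0) + (0, -2) = (-4, -2)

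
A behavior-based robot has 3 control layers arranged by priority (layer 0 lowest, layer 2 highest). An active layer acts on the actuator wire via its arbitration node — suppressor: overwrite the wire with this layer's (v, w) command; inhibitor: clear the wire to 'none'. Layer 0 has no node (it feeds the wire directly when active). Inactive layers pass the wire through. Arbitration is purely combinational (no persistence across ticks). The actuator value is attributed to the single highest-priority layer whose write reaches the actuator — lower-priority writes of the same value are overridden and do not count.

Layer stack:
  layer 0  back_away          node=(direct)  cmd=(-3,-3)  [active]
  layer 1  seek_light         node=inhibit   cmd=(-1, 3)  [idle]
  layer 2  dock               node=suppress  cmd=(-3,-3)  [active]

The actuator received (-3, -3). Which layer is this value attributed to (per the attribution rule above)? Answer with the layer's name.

dock

layer 0 (back_away) active — direct: (-3, -3)
layer 1 (seek_light) idle — unchanged: (-3, -3)
layer 2 (dock) active — suppresses: (-3, -3)
→ actuator (-3, -3)
last writer: layer 2 = dock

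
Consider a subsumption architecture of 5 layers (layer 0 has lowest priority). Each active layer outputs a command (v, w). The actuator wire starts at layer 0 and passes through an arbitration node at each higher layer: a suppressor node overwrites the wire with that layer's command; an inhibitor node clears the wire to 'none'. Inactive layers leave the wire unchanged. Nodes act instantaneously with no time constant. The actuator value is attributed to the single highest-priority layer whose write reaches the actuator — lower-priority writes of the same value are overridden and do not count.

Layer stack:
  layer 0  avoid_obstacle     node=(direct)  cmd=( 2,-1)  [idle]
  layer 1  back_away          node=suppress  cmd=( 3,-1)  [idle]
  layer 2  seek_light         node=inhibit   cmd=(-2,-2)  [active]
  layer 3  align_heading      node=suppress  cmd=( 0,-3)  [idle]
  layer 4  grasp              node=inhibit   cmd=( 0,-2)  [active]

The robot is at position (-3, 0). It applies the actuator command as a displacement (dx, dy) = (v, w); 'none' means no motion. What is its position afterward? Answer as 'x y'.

layer 0 (avoid_obstacle) idle — none
layer 1 (back_away) idle — unchanged: none
layer 2 (seek_light) active — inhibits: none
layer 3 (align_heading) idle — unchanged: none
layer 4 (grasp) active — inhibits: none
→ actuator none
position: (-3, 0) + none = (-3, 0)

-3 0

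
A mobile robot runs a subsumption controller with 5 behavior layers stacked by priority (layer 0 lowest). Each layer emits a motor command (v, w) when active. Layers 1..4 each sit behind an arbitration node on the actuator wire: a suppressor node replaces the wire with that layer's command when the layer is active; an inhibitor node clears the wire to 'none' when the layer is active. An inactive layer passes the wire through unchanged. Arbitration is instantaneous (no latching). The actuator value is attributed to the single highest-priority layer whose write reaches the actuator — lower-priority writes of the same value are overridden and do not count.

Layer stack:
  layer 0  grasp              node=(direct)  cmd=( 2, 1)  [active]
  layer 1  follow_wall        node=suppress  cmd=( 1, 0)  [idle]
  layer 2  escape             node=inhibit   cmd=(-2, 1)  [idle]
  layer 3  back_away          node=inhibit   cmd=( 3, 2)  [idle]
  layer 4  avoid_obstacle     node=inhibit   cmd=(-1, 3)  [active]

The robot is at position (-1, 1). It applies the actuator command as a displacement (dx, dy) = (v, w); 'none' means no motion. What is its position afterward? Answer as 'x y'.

-1 1

[0] grasp on; wire := (2, 1)
[1] follow_wall off; pass (2, 1)
[2] escape off; pass (2, 1)
[3] back_away off; pass (2, 1)
[4] avoid_obstacle on (inhibit); wire := none
output none
position: (-1, 1) + none = (-1, 1)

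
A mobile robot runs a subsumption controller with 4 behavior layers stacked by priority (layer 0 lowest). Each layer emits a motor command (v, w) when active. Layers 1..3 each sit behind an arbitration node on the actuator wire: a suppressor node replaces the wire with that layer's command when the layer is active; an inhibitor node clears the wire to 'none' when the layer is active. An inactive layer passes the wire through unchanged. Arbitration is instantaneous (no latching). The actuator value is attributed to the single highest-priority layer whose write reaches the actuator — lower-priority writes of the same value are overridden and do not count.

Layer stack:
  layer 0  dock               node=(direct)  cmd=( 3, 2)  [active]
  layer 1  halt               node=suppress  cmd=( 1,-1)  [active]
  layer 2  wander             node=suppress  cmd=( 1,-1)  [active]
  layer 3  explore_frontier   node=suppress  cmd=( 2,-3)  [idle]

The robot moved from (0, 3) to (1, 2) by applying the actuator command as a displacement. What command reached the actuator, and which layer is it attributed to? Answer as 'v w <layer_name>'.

displacement = (1, 2) − (0, 3) = (1, -1)
L0 dock: active, feeds wire = (3, 2)
L1 halt: active, suppressor → wire = (1, -1)
L2 wander: active, suppressor → wire = (1, -1)
L3 explore_frontier: idle → wire stays (1, -1)
actuator = (1, -1) — from layer 2 (wander)

1 -1 wander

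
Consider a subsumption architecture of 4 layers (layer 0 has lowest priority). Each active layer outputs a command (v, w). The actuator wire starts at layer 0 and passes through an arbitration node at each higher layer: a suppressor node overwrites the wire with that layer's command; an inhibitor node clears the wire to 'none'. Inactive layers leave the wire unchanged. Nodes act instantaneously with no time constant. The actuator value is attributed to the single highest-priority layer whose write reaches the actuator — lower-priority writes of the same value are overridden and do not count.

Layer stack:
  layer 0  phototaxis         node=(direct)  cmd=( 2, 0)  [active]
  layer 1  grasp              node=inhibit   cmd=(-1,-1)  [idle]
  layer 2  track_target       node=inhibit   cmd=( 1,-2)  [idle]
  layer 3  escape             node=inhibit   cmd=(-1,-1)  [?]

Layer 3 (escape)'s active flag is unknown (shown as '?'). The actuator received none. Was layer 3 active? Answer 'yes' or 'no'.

If layer 3 is active=yes:
  actuator would be none
If layer 3 is active=no:
  actuator would be (2, 0)
Observed none, so layer 3 was active.

yes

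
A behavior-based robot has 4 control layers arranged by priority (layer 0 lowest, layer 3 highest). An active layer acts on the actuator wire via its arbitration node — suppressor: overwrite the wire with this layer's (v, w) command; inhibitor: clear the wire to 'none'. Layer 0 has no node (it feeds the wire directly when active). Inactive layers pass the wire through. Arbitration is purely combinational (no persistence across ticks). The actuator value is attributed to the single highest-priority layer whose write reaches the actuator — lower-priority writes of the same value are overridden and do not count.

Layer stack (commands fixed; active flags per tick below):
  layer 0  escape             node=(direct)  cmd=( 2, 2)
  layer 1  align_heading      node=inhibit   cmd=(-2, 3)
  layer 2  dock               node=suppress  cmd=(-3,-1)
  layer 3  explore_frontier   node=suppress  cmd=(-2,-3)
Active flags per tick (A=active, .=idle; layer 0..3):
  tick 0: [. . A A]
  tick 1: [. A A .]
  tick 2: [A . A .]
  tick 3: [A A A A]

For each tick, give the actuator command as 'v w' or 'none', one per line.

tick 0:
  L0 escape: idle → wire = none
  L1 align_heading: idle → wire stays none
  L2 dock: active, suppressor → wire = (-3, -1)
  L3 explore_frontier: active, suppressor → wire = (-2, -3)
  actuator = (-2, -3)
tick 1:
  L0 escape: idle → wire = none
  L1 align_heading: active, inhibitor → wire = none
  L2 dock: active, suppressor → wire = (-3, -1)
  L3 explore_frontier: idle → wire stays (-3, -1)
  actuator = (-3, -1)
tick 2:
  L0 escape: active, feeds wire = (2, 2)
  L1 align_heading: idle → wire stays (2, 2)
  L2 dock: active, suppressor → wire = (-3, -1)
  L3 explore_frontier: idle → wire stays (-3, -1)
  actuator = (-3, -1)
tick 3:
  L0 escape: active, feeds wire = (2, 2)
  L1 align_heading: active, inhibitor → wire = none
  L2 dock: active, suppressor → wire = (-3, -1)
  L3 explore_frontier: active, suppressor → wire = (-2, -3)
  actuator = (-2, -3)

-2 -3
-3 -1
-3 -1
-2 -3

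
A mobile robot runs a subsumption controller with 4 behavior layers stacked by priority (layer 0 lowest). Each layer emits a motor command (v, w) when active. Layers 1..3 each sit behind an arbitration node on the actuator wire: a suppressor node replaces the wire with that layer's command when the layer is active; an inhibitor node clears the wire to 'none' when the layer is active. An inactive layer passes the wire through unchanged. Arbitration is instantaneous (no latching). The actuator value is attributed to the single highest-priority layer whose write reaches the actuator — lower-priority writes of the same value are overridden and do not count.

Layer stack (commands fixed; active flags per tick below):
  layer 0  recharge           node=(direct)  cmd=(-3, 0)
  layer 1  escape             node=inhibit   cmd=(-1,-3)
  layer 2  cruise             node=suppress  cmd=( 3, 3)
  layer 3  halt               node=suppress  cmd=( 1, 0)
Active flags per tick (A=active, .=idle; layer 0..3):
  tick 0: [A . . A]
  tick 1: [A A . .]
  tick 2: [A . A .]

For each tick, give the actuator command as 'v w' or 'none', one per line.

1 0
none
3 3

tick 0:
  [0] recharge on; wire := (-3, 0)
  [1] escape off; pass (-3, 0)
  [2] cruise off; pass (-3, 0)
  [3] halt on (suppress); wire := (1, 0)
  output (1, 0)
tick 1:
  [0] recharge on; wire := (-3, 0)
  [1] escape on (inhibit); wire := none
  [2] cruise off; pass none
  [3] halt off; pass none
  output none
tick 2:
  [0] recharge on; wire := (-3, 0)
  [1] escape off; pass (-3, 0)
  [2] cruise on (suppress); wire := (3, 3)
  [3] halt off; pass (3, 3)
  output (3, 3)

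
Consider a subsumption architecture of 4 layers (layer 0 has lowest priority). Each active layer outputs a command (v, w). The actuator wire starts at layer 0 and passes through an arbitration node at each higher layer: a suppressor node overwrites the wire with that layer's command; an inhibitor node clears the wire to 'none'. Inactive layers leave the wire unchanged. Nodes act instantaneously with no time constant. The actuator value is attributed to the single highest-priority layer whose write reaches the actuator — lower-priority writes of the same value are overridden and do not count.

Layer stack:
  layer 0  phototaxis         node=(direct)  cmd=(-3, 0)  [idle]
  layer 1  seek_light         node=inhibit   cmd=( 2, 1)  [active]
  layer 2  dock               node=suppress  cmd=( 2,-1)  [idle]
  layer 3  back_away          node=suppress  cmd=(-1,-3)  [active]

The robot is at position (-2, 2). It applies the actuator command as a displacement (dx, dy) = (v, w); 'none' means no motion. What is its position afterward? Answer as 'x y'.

layer 0 (phototaxis) idle — none
layer 1 (seek_light) active — inhibits: none
layer 2 (dock) idle — unchanged: none
layer 3 (back_away) active — suppresses: (-1, -3)
→ actuator (-1, -3)
position: (-2, 2) + (-1, -3) = (-3, -1)

-3 -1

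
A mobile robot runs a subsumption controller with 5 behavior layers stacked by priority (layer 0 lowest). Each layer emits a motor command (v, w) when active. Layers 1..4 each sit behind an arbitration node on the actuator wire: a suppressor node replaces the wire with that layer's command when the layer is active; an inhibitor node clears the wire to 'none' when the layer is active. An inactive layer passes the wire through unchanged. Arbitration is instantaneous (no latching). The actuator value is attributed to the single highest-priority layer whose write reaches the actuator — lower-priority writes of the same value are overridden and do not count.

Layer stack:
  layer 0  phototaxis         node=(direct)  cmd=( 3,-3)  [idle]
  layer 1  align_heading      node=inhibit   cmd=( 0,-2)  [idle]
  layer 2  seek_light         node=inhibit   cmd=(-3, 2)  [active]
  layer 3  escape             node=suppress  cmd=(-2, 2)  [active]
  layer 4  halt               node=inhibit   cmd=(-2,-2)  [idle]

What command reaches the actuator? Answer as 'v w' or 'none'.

L0 phototaxis: idle → wire = none
L1 align_heading: idle → wire stays none
L2 seek_light: active, inhibitor → wire = none
L3 escape: active, suppressor → wire = (-2, 2)
L4 halt: idle → wire stays (-2, 2)
actuator = (-2, 2)

-2 2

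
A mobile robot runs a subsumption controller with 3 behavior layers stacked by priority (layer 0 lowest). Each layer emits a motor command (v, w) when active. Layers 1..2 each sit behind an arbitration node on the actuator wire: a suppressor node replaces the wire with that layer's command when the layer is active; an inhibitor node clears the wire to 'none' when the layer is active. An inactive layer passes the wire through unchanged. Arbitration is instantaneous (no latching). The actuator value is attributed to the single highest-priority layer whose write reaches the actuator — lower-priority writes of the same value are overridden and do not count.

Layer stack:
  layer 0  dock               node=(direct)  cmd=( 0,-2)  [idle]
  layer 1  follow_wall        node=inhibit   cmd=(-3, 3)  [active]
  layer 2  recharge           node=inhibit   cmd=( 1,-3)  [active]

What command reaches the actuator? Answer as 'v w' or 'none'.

layer 0 (dock) idle — none
layer 1 (follow_wall) active — inhibits: none
layer 2 (recharge) active — inhibits: none
→ actuator none

none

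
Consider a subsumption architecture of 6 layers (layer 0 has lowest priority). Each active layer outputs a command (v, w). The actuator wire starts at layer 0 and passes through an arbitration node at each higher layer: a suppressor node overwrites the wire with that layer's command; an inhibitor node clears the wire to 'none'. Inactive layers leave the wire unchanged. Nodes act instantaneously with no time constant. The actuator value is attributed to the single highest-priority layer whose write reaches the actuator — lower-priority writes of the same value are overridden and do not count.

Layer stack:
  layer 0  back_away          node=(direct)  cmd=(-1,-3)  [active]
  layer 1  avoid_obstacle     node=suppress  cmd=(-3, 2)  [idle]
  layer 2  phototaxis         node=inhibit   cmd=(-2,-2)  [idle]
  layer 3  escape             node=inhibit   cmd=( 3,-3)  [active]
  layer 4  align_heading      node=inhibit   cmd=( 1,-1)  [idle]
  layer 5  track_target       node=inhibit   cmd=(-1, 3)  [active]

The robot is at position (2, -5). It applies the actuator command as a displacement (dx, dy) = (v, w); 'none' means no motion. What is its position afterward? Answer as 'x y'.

L0 back_away: active, feeds wire = (-1, -3)
L1 avoid_obstacle: idle → wire stays (-1, -3)
L2 phototaxis: idle → wire stays (-1, -3)
L3 escape: active, inhibitor → wire = none
L4 align_heading: idle → wire stays none
L5 track_target: active, inhibitor → wire = none
actuator = none
position: (2, -5) + none = (2, -5)

2 -5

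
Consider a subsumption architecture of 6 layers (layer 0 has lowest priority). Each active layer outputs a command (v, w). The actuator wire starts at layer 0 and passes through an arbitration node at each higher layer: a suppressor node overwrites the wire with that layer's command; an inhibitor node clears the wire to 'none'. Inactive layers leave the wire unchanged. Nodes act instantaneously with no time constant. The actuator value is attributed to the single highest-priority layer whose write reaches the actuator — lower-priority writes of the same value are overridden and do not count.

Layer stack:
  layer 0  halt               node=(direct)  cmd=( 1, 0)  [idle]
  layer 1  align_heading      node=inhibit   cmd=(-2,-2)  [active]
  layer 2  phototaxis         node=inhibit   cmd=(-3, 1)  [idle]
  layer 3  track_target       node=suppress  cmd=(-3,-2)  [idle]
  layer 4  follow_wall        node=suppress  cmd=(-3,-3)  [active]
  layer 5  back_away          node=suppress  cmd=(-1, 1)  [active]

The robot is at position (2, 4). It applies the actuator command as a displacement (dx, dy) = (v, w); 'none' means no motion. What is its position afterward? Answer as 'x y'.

L0 halt: idle → wire = none
L1 align_heading: active, inhibitor → wire = none
L2 phototaxis: idle → wire stays none
L3 track_target: idle → wire stays none
L4 follow_wall: active, suppressor → wire = (-3, -3)
L5 back_away: active, suppressor → wire = (-1, 1)
actuator = (-1, 1)
position: (2, 4) + (-1, 1) = (1, 5)

1 5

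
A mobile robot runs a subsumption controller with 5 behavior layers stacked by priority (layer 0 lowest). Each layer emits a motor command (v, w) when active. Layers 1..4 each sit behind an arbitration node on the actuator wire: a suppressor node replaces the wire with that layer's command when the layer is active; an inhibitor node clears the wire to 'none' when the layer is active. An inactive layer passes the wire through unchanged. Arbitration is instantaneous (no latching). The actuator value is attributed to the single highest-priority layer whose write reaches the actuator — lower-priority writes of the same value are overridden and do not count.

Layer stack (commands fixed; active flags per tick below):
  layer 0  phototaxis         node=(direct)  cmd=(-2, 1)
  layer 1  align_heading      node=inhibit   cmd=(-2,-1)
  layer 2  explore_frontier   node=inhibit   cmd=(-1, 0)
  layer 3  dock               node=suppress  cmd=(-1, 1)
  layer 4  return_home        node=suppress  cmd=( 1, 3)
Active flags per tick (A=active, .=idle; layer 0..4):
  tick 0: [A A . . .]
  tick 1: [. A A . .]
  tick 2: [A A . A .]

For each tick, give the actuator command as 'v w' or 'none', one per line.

tick 0:
  L0 phototaxis: active, feeds wire = (-2, 1)
  L1 align_heading: active, inhibitor → wire = none
  L2 explore_frontier: idle → wire stays none
  L3 dock: idle → wire stays none
  L4 return_home: idle → wire stays none
  actuator = none
tick 1:
  L0 phototaxis: idle → wire = none
  L1 align_heading: active, inhibitor → wire = none
  L2 explore_frontier: active, inhibitor → wire = none
  L3 dock: idle → wire stays none
  L4 return_home: idle → wire stays none
  actuator = none
tick 2:
  L0 phototaxis: active, feeds wire = (-2, 1)
  L1 align_heading: active, inhibitor → wire = none
  L2 explore_frontier: idle → wire stays none
  L3 dock: active, suppressor → wire = (-1, 1)
  L4 return_home: idle → wire stays (-1, 1)
  actuator = (-1, 1)

none
none
-1 1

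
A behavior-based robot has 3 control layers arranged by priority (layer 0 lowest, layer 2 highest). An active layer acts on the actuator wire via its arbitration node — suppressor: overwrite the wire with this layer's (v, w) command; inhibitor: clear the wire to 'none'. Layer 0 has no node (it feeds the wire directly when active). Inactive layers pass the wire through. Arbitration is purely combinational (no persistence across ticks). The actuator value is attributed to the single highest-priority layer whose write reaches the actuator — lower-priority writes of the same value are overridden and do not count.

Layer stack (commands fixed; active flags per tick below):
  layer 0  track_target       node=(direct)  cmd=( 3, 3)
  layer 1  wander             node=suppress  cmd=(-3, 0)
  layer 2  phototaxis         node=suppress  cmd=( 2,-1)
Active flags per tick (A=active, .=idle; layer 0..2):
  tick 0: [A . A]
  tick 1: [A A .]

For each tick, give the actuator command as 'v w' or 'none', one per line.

2 -1
-3 0

tick 0:
  L0 track_target: active, feeds wire = (3, 3)
  L1 wander: idle → wire stays (3, 3)
  L2 phototaxis: active, suppressor → wire = (2, -1)
  actuator = (2, -1)
tick 1:
  L0 track_target: active, feeds wire = (3, 3)
  L1 wander: active, suppressor → wire = (-3, 0)
  L2 phototaxis: idle → wire stays (-3, 0)
  actuator = (-3, 0)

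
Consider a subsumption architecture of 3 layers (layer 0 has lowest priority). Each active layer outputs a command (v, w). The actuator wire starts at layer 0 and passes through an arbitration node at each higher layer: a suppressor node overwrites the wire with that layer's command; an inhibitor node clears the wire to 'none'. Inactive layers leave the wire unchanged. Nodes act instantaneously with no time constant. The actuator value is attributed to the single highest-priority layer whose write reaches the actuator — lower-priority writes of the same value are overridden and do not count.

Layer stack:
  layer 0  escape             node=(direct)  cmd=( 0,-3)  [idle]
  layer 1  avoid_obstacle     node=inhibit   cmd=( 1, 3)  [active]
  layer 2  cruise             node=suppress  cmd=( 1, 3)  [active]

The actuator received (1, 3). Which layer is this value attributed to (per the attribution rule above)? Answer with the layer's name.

L0 escape: idle → wire = none
L1 avoid_obstacle: active, inhibitor → wire = none
L2 cruise: active, suppressor → wire = (1, 3)
actuator = (1, 3)
last writer: layer 2 = cruise

cruise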